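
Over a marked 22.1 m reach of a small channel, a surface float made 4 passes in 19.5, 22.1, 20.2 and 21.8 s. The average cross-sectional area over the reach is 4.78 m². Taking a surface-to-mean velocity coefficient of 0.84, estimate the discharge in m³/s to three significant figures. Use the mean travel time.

4.25 m³/s

t̄ = (19.5 + 22.1 + 20.2 + 21.8) / 4 = 20.9 s
v_surface = L / t̄ = 22.1 / 20.9 = 1.057 m/s
v_mean = 0.84 × 1.057 = 0.8882 m/s
Q = A × v_mean = 4.78 × 0.8882 = 4.246 m³/s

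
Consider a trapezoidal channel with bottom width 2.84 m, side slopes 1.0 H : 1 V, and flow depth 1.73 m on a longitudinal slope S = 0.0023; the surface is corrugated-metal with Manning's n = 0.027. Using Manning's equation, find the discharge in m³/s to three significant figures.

14.3 m³/s

A = (b + z·y)·y = (2.84 + 1.0×1.73)×1.73 = 7.906 m²
P = b + 2y√(1+z²) = 2.84 + 2×1.73×√(1+1.0²) = 7.733 m
R = A/P = 7.906/7.733 = 1.022 m
Q = (1/n)·A·R^(2/3)·S^(1/2) = (1/0.027) × 7.906 × 1.022^(2/3) × 0.0023^(1/2) = 14.25 m³/s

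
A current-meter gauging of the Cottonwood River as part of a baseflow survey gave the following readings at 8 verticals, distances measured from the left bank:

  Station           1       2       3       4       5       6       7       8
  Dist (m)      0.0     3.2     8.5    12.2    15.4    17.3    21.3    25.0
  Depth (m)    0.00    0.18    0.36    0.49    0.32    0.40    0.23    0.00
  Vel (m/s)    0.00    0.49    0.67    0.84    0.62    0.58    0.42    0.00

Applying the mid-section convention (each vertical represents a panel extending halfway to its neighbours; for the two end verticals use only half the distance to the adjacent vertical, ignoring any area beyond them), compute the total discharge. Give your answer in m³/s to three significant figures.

w_2 = (8.5 − 0.0)/2 = 4.25 m; q_2 = 0.49 × 0.18 × 4.25 = 0.3749 m³/s
w_3 = (12.2 − 3.2)/2 = 4.5 m; q_3 = 0.67 × 0.36 × 4.5 = 1.085 m³/s
w_4 = (15.4 − 8.5)/2 = 3.45 m; q_4 = 0.84 × 0.49 × 3.45 = 1.420 m³/s
w_5 = (17.3 − 12.2)/2 = 2.55 m; q_5 = 0.62 × 0.32 × 2.55 = 0.5059 m³/s
w_6 = (21.3 − 15.4)/2 = 2.95 m; q_6 = 0.58 × 0.40 × 2.95 = 0.6844 m³/s
w_7 = (25.0 − 17.3)/2 = 3.85 m; q_7 = 0.42 × 0.23 × 3.85 = 0.3719 m³/s
Stations 1, 8 contribute zero (depth or velocity is 0).
Q = Σ qᵢ = 4.443 m³/s

4.44 m³/s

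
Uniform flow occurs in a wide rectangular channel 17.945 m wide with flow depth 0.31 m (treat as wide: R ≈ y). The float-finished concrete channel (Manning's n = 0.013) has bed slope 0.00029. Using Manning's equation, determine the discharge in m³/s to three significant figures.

A = b·y = 17.945 × 0.31 = 5.563 m²
Wide channel: R ≈ y = 0.31 m
Q = (1/n)·A·R^(2/3)·S^(1/2) = (1/0.013) × 5.563 × 0.3100^(2/3) × 0.00029^(1/2) = 3.338 m³/s

3.34 m³/s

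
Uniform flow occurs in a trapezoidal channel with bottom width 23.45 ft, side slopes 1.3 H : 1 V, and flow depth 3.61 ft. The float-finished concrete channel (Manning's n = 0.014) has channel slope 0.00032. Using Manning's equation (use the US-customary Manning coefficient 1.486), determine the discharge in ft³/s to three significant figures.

A = (b + z·y)·y = (23.45 + 1.3×3.61)×3.61 = 101.6 ft²
P = b + 2y√(1+z²) = 23.45 + 2×3.61×√(1+1.3²) = 35.29 ft
R = A/P = 101.6/35.29 = 2.879 ft
Q = (1.486/n)·A·R^(2/3)·S^(1/2) = (1.486/0.014) × 101.6 × 2.879^(2/3) × 0.00032^(1/2) = 390.4 ft³/s

390 ft³/s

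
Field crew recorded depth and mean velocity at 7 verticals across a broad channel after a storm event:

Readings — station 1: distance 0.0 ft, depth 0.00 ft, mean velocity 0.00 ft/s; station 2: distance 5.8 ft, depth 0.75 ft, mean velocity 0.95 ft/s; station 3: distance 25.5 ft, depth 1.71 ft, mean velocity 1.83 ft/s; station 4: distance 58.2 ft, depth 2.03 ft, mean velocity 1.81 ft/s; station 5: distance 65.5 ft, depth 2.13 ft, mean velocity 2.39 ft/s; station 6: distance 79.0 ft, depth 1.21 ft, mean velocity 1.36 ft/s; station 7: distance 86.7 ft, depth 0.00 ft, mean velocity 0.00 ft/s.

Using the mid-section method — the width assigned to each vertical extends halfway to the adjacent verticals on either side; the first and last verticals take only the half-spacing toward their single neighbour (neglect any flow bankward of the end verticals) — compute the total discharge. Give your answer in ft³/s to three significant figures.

w_2 = (25.5 − 0.0)/2 = 12.75 ft; q_2 = 0.95 × 0.75 × 12.75 = 9.084 ft³/s
w_3 = (58.2 − 5.8)/2 = 26.2 ft; q_3 = 1.83 × 1.71 × 26.2 = 81.99 ft³/s
w_4 = (65.5 − 25.5)/2 = 20 ft; q_4 = 1.81 × 2.03 × 20 = 73.49 ft³/s
w_5 = (79.0 − 58.2)/2 = 10.4 ft; q_5 = 2.39 × 2.13 × 10.4 = 52.94 ft³/s
w_6 = (86.7 − 65.5)/2 = 10.6 ft; q_6 = 1.36 × 1.21 × 10.6 = 17.44 ft³/s
Stations 1, 7 contribute zero (depth or velocity is 0).
Q = Σ qᵢ = 234.9 ft³/s

235 ft³/s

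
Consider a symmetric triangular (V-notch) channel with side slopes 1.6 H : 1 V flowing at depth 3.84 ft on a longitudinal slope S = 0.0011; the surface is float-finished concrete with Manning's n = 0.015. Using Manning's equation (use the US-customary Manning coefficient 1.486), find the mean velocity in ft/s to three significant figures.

A = z·y² = 1.6×3.84² = 23.59 ft²
P = 2y√(1+z²) = 2×3.84×√(1+1.6²) = 14.49 ft
R = A/P = 23.59/14.49 = 1.628 ft
Q = (1.486/n)·A·R^(2/3)·S^(1/2) = (1.486/0.015) × 23.59 × 1.628^(2/3) × 0.0011^(1/2) = 107.3 ft³/s
V = Q/A = 107.3/23.59 = 4.547 ft/s

4.55 ft/s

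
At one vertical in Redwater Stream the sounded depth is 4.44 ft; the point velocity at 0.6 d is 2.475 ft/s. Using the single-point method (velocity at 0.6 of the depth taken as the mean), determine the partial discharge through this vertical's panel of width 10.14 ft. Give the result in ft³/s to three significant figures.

111 ft³/s

v̄ = v₀.₆ = 2.475 ft/s
q = v̄ × d × w = 2.475 × 4.44 × 10.14 = 111.4 ft³/s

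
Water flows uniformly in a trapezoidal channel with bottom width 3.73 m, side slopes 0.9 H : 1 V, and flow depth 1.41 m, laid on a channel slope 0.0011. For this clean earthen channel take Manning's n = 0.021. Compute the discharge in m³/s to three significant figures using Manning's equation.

A = (b + z·y)·y = (3.73 + 0.9×1.41)×1.41 = 7.049 m²
P = b + 2y√(1+z²) = 3.73 + 2×1.41×√(1+0.9²) = 7.524 m
R = A/P = 7.049/7.524 = 0.9368 m
Q = (1/n)·A·R^(2/3)·S^(1/2) = (1/0.021) × 7.049 × 0.9368^(2/3) × 0.0011^(1/2) = 10.66 m³/s

10.7 m³/s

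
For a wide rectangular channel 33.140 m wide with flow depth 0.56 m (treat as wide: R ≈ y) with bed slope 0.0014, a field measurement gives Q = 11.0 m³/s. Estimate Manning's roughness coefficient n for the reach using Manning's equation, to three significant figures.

0.0429

A = b·y = 33.140 × 0.56 = 18.56 m²
Wide channel: R ≈ y = 0.56 m
n = (1/Q)·A·R^(2/3)·S^(1/2) = (1/11.0) × 18.56 × 0.6794 × 0.03742 = 0.04289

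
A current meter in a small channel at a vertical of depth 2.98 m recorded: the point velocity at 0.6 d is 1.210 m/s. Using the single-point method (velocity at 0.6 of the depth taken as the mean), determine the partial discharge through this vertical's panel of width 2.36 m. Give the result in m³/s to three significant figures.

8.51 m³/s

v̄ = v₀.₆ = 1.210 m/s
q = v̄ × d × w = 1.210 × 2.98 × 2.36 = 8.510 m³/s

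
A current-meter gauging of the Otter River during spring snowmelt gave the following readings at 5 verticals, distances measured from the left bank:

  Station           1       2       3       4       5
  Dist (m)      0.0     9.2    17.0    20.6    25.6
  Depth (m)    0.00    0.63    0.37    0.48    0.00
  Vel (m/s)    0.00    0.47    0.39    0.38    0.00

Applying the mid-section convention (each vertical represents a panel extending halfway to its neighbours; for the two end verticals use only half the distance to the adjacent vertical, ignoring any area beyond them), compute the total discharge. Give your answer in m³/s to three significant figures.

w_2 = (17.0 − 0.0)/2 = 8.5 m; q_2 = 0.47 × 0.63 × 8.5 = 2.517 m³/s
w_3 = (20.6 − 9.2)/2 = 5.7 m; q_3 = 0.39 × 0.37 × 5.7 = 0.8225 m³/s
w_4 = (25.6 − 17.0)/2 = 4.3 m; q_4 = 0.38 × 0.48 × 4.3 = 0.7843 m³/s
Stations 1, 5 contribute zero (depth or velocity is 0).
Q = Σ qᵢ = 4.124 m³/s

4.12 m³/s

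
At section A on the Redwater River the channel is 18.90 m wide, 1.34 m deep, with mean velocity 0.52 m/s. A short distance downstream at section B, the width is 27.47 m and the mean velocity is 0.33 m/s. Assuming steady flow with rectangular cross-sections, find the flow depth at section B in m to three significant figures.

Q = A₁V₁ = (18.90×1.34) × 0.52 = 13.17 m³/s
d₂ = Q/(b₂ V₂) = 13.17/(27.47×0.33) = 1.453 m

1.45 m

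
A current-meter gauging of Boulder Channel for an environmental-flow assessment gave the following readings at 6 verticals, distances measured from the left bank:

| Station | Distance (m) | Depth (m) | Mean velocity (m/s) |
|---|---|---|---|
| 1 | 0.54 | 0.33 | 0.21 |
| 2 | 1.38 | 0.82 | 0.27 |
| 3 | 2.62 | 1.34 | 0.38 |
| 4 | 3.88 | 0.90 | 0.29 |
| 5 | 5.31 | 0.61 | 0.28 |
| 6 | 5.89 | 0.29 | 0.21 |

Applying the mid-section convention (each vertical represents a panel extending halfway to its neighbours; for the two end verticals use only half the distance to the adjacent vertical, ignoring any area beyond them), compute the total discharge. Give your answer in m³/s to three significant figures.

1.44 m³/s

w_1 = (1.38 − 0.54)/2 = 0.42 m; q_1 = 0.21 × 0.33 × 0.42 = 0.02911 m³/s
w_2 = (2.62 − 0.54)/2 = 1.04 m; q_2 = 0.27 × 0.82 × 1.04 = 0.2303 m³/s
w_3 = (3.88 − 1.38)/2 = 1.25 m; q_3 = 0.38 × 1.34 × 1.25 = 0.6365 m³/s
w_4 = (5.31 − 2.62)/2 = 1.345 m; q_4 = 0.29 × 0.90 × 1.345 = 0.3510 m³/s
w_5 = (5.89 − 3.88)/2 = 1.005 m; q_5 = 0.28 × 0.61 × 1.005 = 0.1717 m³/s
w_6 = (5.89 − 5.31)/2 = 0.29 m; q_6 = 0.21 × 0.29 × 0.29 = 0.01766 m³/s
Q = Σ qᵢ = 1.436 m³/s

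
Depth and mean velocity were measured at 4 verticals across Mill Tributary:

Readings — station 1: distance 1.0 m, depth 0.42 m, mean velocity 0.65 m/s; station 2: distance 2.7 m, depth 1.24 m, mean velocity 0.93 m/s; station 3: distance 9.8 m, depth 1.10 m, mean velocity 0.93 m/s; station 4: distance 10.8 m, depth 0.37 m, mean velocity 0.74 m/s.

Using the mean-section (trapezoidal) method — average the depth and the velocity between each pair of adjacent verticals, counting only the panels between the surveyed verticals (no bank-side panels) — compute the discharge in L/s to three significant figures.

Panel 1-2: Δb = 1.7 m, d̄ = (0.42+1.24)/2 = 0.83, v̄ = (0.65+0.93)/2 = 0.79 → q = 1.7×0.83×0.79 = 1.115 m³/s
Panel 2-3: Δb = 7.1 m, d̄ = (1.24+1.10)/2 = 1.17, v̄ = (0.93+0.93)/2 = 0.93 → q = 7.1×1.17×0.93 = 7.726 m³/s
Panel 3-4: Δb = 1 m, d̄ = (1.10+0.37)/2 = 0.735, v̄ = (0.93+0.74)/2 = 0.835 → q = 1×0.735×0.835 = 0.6137 m³/s
Q = Σ q = 9.454 m³/s
= 9.454 × 1000 = 9454 L/s

9450 L/s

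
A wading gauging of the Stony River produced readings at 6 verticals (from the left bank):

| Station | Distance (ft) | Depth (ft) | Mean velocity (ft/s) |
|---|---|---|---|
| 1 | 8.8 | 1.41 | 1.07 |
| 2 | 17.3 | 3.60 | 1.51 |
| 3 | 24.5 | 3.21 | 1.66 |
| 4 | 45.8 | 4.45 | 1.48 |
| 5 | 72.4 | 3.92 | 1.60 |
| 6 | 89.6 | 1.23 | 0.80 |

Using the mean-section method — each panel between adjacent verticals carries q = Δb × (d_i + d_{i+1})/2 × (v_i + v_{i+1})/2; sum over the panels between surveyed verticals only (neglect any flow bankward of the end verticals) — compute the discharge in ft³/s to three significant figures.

419 ft³/s

Panel 1-2: Δb = 8.5 ft, d̄ = (1.41+3.60)/2 = 2.505, v̄ = (1.07+1.51)/2 = 1.29 → q = 8.5×2.505×1.29 = 27.47 ft³/s
Panel 2-3: Δb = 7.2 ft, d̄ = (3.60+3.21)/2 = 3.405, v̄ = (1.51+1.66)/2 = 1.585 → q = 7.2×3.405×1.585 = 38.86 ft³/s
Panel 3-4: Δb = 21.3 ft, d̄ = (3.21+4.45)/2 = 3.83, v̄ = (1.66+1.48)/2 = 1.57 → q = 21.3×3.83×1.57 = 128.1 ft³/s
Panel 4-5: Δb = 26.6 ft, d̄ = (4.45+3.92)/2 = 4.185, v̄ = (1.48+1.60)/2 = 1.54 → q = 26.6×4.185×1.54 = 171.4 ft³/s
Panel 5-6: Δb = 17.2 ft, d̄ = (3.92+1.23)/2 = 2.575, v̄ = (1.60+0.80)/2 = 1.2 → q = 17.2×2.575×1.2 = 53.15 ft³/s
Q = Σ q = 419.0 ft³/s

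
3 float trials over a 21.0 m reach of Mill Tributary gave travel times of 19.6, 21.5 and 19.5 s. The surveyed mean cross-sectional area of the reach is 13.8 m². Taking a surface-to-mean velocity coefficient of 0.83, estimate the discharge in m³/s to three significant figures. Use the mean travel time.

11.9 m³/s

t̄ = (19.6 + 21.5 + 19.5) / 3 = 20.2 s
v_surface = L / t̄ = 21.0 / 20.2 = 1.040 m/s
v_mean = 0.83 × 1.040 = 0.8629 m/s
Q = A × v_mean = 13.8 × 0.8629 = 11.91 m³/s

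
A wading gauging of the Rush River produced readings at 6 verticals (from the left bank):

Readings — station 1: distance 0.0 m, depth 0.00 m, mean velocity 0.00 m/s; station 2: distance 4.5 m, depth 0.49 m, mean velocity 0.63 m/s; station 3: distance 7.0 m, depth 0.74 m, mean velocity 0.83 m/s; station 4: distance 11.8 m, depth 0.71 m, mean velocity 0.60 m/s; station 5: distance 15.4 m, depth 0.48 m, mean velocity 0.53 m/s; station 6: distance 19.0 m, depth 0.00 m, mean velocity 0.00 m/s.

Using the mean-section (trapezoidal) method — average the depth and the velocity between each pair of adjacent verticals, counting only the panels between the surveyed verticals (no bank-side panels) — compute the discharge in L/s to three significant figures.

Panel 1-2: Δb = 4.5 m, d̄ = (0.00+0.49)/2 = 0.245, v̄ = (0.00+0.63)/2 = 0.315 → q = 4.5×0.245×0.315 = 0.3473 m³/s
Panel 2-3: Δb = 2.5 m, d̄ = (0.49+0.74)/2 = 0.615, v̄ = (0.63+0.83)/2 = 0.73 → q = 2.5×0.615×0.73 = 1.122 m³/s
Panel 3-4: Δb = 4.8 m, d̄ = (0.74+0.71)/2 = 0.725, v̄ = (0.83+0.60)/2 = 0.715 → q = 4.8×0.725×0.715 = 2.488 m³/s
Panel 4-5: Δb = 3.6 m, d̄ = (0.71+0.48)/2 = 0.595, v̄ = (0.60+0.53)/2 = 0.565 → q = 3.6×0.595×0.565 = 1.210 m³/s
Panel 5-6: Δb = 3.6 m, d̄ = (0.48+0.00)/2 = 0.24, v̄ = (0.53+0.00)/2 = 0.265 → q = 3.6×0.24×0.265 = 0.2290 m³/s
Q = Σ q = 5.397 m³/s
= 5.397 × 1000 = 5397 L/s

5400 L/s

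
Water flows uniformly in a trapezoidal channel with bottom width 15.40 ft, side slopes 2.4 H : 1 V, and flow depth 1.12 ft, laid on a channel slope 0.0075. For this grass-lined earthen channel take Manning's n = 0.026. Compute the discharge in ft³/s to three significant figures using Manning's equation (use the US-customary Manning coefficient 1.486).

A = (b + z·y)·y = (15.40 + 2.4×1.12)×1.12 = 20.26 ft²
P = b + 2y√(1+z²) = 15.40 + 2×1.12×√(1+2.4²) = 21.22 ft
R = A/P = 20.26/21.22 = 0.9545 ft
Q = (1.486/n)·A·R^(2/3)·S^(1/2) = (1.486/0.026) × 20.26 × 0.9545^(2/3) × 0.0075^(1/2) = 97.21 ft³/s

97.2 ft³/s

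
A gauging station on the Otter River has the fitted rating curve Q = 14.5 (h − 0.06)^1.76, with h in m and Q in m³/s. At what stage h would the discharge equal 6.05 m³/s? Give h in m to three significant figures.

0.669 m

h − h₀ = (Q/C)^(1/b) = (6.05/14.5)^(1/1.76) = 0.6086 m
h = 0.06 + 0.6086 = 0.6686 m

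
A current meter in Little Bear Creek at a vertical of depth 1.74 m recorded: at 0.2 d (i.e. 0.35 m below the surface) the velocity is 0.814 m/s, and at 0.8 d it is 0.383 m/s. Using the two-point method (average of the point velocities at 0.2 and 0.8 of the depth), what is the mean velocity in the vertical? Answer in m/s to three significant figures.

0.599 m/s

v̄ = (0.814 + 0.383) / 2 = 0.5985 m/s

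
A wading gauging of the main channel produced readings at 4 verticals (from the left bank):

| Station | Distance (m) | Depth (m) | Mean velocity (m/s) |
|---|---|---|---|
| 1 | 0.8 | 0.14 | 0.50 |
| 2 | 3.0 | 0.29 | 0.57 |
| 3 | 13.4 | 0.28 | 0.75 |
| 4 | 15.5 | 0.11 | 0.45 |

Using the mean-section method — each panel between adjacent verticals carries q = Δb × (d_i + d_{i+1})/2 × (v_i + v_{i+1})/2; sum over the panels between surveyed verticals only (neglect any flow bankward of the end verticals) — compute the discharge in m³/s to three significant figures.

2.45 m³/s

Panel 1-2: Δb = 2.2 m, d̄ = (0.14+0.29)/2 = 0.215, v̄ = (0.50+0.57)/2 = 0.535 → q = 2.2×0.215×0.535 = 0.2531 m³/s
Panel 2-3: Δb = 10.4 m, d̄ = (0.29+0.28)/2 = 0.285, v̄ = (0.57+0.75)/2 = 0.66 → q = 10.4×0.285×0.66 = 1.956 m³/s
Panel 3-4: Δb = 2.1 m, d̄ = (0.28+0.11)/2 = 0.195, v̄ = (0.75+0.45)/2 = 0.6 → q = 2.1×0.195×0.6 = 0.2457 m³/s
Q = Σ q = 2.455 m³/s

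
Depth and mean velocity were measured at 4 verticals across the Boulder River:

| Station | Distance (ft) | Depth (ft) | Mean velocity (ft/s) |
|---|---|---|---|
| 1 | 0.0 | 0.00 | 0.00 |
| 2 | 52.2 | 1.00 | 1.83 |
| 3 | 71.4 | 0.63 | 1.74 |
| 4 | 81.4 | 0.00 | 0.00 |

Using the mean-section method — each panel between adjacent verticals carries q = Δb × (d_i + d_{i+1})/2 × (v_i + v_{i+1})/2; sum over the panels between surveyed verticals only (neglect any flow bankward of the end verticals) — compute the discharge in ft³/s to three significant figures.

Panel 1-2: Δb = 52.2 ft, d̄ = (0.00+1.00)/2 = 0.5, v̄ = (0.00+1.83)/2 = 0.915 → q = 52.2×0.5×0.915 = 23.88 ft³/s
Panel 2-3: Δb = 19.2 ft, d̄ = (1.00+0.63)/2 = 0.815, v̄ = (1.83+1.74)/2 = 1.785 → q = 19.2×0.815×1.785 = 27.93 ft³/s
Panel 3-4: Δb = 10 ft, d̄ = (0.63+0.00)/2 = 0.315, v̄ = (1.74+0.00)/2 = 0.87 → q = 10×0.315×0.87 = 2.741 ft³/s
Q = Σ q = 54.55 ft³/s

54.6 ft³/s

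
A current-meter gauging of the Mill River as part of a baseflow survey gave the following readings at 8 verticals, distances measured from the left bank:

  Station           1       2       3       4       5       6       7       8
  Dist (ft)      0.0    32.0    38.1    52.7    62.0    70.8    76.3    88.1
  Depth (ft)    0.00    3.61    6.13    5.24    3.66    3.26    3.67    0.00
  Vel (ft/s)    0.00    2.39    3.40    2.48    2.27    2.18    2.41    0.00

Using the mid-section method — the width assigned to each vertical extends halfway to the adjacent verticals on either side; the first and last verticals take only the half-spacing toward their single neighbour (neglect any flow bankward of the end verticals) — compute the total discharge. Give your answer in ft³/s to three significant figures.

738 ft³/s

w_2 = (38.1 − 0.0)/2 = 19.05 ft; q_2 = 2.39 × 3.61 × 19.05 = 164.4 ft³/s
w_3 = (52.7 − 32.0)/2 = 10.35 ft; q_3 = 3.40 × 6.13 × 10.35 = 215.7 ft³/s
w_4 = (62.0 − 38.1)/2 = 11.95 ft; q_4 = 2.48 × 5.24 × 11.95 = 155.3 ft³/s
w_5 = (70.8 − 52.7)/2 = 9.05 ft; q_5 = 2.27 × 3.66 × 9.05 = 75.19 ft³/s
w_6 = (76.3 − 62.0)/2 = 7.15 ft; q_6 = 2.18 × 3.26 × 7.15 = 50.81 ft³/s
w_7 = (88.1 − 70.8)/2 = 8.65 ft; q_7 = 2.41 × 3.67 × 8.65 = 76.51 ft³/s
Stations 1, 8 contribute zero (depth or velocity is 0).
Q = Σ qᵢ = 737.9 ft³/s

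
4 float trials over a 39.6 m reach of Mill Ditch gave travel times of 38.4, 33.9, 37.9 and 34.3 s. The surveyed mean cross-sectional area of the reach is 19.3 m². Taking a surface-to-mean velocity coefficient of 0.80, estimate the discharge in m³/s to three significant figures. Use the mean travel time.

t̄ = (38.4 + 33.9 + 37.9 + 34.3) / 4 = 36.125 s
v_surface = L / t̄ = 39.6 / 36.125 = 1.096 m/s
v_mean = 0.80 × 1.096 = 0.8770 m/s
Q = A × v_mean = 19.3 × 0.8770 = 16.93 m³/s

16.9 m³/s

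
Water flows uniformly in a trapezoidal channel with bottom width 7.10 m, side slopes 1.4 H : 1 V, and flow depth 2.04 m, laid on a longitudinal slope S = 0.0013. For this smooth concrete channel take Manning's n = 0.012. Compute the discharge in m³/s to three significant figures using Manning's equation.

77.8 m³/s

A = (b + z·y)·y = (7.10 + 1.4×2.04)×2.04 = 20.31 m²
P = b + 2y√(1+z²) = 7.10 + 2×2.04×√(1+1.4²) = 14.12 m
R = A/P = 20.31/14.12 = 1.438 m
Q = (1/n)·A·R^(2/3)·S^(1/2) = (1/0.012) × 20.31 × 1.438^(2/3) × 0.0013^(1/2) = 77.76 m³/s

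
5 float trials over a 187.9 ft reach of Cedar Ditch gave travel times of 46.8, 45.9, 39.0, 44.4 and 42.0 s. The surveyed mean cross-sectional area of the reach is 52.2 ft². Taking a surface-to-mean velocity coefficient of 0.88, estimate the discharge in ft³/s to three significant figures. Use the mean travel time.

198 ft³/s

t̄ = (46.8 + 45.9 + 39.0 + 44.4 + 42.0) / 5 = 43.62 s
v_surface = L / t̄ = 187.9 / 43.62 = 4.308 ft/s
v_mean = 0.88 × 4.308 = 3.791 ft/s
Q = A × v_mean = 52.2 × 3.791 = 197.9 ft³/s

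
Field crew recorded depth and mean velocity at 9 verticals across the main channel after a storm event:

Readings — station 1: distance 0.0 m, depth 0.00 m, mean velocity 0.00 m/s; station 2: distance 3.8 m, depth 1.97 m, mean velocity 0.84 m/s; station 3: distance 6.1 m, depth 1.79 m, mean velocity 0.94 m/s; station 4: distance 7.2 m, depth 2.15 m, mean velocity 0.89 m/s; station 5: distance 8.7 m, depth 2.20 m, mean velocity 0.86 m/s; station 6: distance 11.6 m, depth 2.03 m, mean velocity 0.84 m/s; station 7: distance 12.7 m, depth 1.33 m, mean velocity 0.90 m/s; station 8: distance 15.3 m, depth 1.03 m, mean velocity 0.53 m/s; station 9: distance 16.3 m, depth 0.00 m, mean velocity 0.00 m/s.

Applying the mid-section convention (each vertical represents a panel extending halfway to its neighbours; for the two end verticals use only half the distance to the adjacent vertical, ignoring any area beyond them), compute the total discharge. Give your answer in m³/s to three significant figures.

w_2 = (6.1 − 0.0)/2 = 3.05 m; q_2 = 0.84 × 1.97 × 3.05 = 5.047 m³/s
w_3 = (7.2 − 3.8)/2 = 1.7 m; q_3 = 0.94 × 1.79 × 1.7 = 2.860 m³/s
w_4 = (8.7 − 6.1)/2 = 1.3 m; q_4 = 0.89 × 2.15 × 1.3 = 2.488 m³/s
w_5 = (11.6 − 7.2)/2 = 2.2 m; q_5 = 0.86 × 2.20 × 2.2 = 4.162 m³/s
w_6 = (12.7 − 8.7)/2 = 2 m; q_6 = 0.84 × 2.03 × 2 = 3.410 m³/s
w_7 = (15.3 − 11.6)/2 = 1.85 m; q_7 = 0.90 × 1.33 × 1.85 = 2.214 m³/s
w_8 = (16.3 − 12.7)/2 = 1.8 m; q_8 = 0.53 × 1.03 × 1.8 = 0.9826 m³/s
Stations 1, 9 contribute zero (depth or velocity is 0).
Q = Σ qᵢ = 21.16 m³/s

21.2 m³/s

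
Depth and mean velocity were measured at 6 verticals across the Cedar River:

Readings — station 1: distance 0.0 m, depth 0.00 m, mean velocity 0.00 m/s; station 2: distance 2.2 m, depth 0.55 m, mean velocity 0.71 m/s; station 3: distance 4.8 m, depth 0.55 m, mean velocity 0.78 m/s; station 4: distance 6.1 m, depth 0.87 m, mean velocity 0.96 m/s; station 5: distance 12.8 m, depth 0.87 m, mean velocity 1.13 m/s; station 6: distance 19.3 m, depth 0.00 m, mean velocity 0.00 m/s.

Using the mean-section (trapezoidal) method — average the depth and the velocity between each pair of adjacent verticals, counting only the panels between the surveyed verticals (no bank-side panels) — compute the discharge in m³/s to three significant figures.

9.77 m³/s

Panel 1-2: Δb = 2.2 m, d̄ = (0.00+0.55)/2 = 0.275, v̄ = (0.00+0.71)/2 = 0.355 → q = 2.2×0.275×0.355 = 0.2148 m³/s
Panel 2-3: Δb = 2.6 m, d̄ = (0.55+0.55)/2 = 0.55, v̄ = (0.71+0.78)/2 = 0.745 → q = 2.6×0.55×0.745 = 1.065 m³/s
Panel 3-4: Δb = 1.3 m, d̄ = (0.55+0.87)/2 = 0.71, v̄ = (0.78+0.96)/2 = 0.87 → q = 1.3×0.71×0.87 = 0.8030 m³/s
Panel 4-5: Δb = 6.7 m, d̄ = (0.87+0.87)/2 = 0.87, v̄ = (0.96+1.13)/2 = 1.045 → q = 6.7×0.87×1.045 = 6.091 m³/s
Panel 5-6: Δb = 6.5 m, d̄ = (0.87+0.00)/2 = 0.435, v̄ = (1.13+0.00)/2 = 0.565 → q = 6.5×0.435×0.565 = 1.598 m³/s
Q = Σ q = 9.772 m³/s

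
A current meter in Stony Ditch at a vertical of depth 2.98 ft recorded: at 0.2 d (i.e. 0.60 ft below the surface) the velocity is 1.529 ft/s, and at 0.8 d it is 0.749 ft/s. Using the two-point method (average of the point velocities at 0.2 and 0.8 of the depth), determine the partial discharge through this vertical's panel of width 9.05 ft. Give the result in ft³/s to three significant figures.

30.7 ft³/s

v̄ = (1.529 + 0.749) / 2 = 1.139 ft/s
q = v̄ × d × w = 1.139 × 2.98 × 9.05 = 30.72 ft³/s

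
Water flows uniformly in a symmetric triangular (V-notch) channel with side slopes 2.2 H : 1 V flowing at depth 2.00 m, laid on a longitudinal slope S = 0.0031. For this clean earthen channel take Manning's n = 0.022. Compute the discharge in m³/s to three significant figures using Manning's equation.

20.9 m³/s

A = z·y² = 2.2×2.00² = 8.800 m²
P = 2y√(1+z²) = 2×2.00×√(1+2.2²) = 9.666 m
R = A/P = 8.800/9.666 = 0.9104 m
Q = (1/n)·A·R^(2/3)·S^(1/2) = (1/0.022) × 8.800 × 0.9104^(2/3) × 0.0031^(1/2) = 20.92 m³/s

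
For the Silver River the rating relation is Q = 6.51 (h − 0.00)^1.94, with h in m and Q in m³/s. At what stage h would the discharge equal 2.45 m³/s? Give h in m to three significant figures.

0.604 m

h − h₀ = (Q/C)^(1/b) = (2.45/6.51)^(1/1.94) = 0.6043 m
h = 0.00 + 0.6043 = 0.6043 m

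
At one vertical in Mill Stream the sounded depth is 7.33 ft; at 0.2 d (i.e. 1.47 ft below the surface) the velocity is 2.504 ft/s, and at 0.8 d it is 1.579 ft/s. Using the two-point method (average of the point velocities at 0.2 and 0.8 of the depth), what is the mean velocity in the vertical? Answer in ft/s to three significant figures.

2.04 ft/s

v̄ = (2.504 + 1.579) / 2 = 2.042 ft/s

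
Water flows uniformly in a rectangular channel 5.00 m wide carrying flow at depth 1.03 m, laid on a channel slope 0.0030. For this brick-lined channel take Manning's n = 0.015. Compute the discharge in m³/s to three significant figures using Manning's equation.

A = b·y = 5.00 × 1.03 = 5.150 m²
P = b + 2y = 5.00 + 2×1.03 = 7.060 m
R = A/P = 5.150/7.060 = 0.7295 m
Q = (1/n)·A·R^(2/3)·S^(1/2) = (1/0.015) × 5.150 × 0.7295^(2/3) × 0.0030^(1/2) = 15.24 m³/s

15.2 m³/s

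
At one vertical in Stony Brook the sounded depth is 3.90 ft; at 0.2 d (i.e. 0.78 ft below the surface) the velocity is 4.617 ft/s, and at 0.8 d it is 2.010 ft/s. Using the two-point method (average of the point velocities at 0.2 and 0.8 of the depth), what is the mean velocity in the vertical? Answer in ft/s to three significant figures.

3.31 ft/s

v̄ = (4.617 + 2.010) / 2 = 3.314 ft/s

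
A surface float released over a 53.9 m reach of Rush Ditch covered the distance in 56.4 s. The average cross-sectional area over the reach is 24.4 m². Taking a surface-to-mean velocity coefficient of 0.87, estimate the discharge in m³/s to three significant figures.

v_surface = L / t̄ = 53.9 / 56.4 = 0.9557 m/s
v_mean = 0.87 × 0.9557 = 0.8314 m/s
Q = A × v_mean = 24.4 × 0.8314 = 20.29 m³/s

20.3 m³/s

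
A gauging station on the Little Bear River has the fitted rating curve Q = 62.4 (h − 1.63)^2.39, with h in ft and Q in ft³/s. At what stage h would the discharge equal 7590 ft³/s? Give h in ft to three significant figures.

h − h₀ = (Q/C)^(1/b) = (7590/62.4)^(1/2.39) = 7.454 ft
h = 1.63 + 7.454 = 9.084 ft

9.08 ft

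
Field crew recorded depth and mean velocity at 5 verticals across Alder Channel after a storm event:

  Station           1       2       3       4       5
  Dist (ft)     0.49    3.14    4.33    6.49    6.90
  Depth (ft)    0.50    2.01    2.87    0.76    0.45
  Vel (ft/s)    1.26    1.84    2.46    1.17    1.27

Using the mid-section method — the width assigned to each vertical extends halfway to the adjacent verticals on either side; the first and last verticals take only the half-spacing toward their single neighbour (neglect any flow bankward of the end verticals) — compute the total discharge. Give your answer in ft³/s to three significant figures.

21.0 ft³/s

w_1 = (3.14 − 0.49)/2 = 1.325 ft; q_1 = 1.26 × 0.50 × 1.325 = 0.8348 ft³/s
w_2 = (4.33 − 0.49)/2 = 1.92 ft; q_2 = 1.84 × 2.01 × 1.92 = 7.101 ft³/s
w_3 = (6.49 − 3.14)/2 = 1.675 ft; q_3 = 2.46 × 2.87 × 1.675 = 11.83 ft³/s
w_4 = (6.90 − 4.33)/2 = 1.285 ft; q_4 = 1.17 × 0.76 × 1.285 = 1.143 ft³/s
w_5 = (6.90 − 6.49)/2 = 0.205 ft; q_5 = 1.27 × 0.45 × 0.205 = 0.1172 ft³/s
Q = Σ qᵢ = 21.02 ft³/s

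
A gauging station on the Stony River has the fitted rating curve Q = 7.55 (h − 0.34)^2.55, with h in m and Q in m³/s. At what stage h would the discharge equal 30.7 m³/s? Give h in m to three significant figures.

2.07 m

h − h₀ = (Q/C)^(1/b) = (30.7/7.55)^(1/2.55) = 1.733 m
h = 0.34 + 1.733 = 2.073 m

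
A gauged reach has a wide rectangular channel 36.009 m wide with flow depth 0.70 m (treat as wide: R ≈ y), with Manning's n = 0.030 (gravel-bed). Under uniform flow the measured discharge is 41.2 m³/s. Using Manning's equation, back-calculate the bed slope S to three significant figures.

0.00387

A = b·y = 36.009 × 0.70 = 25.21 m²
Wide channel: R ≈ y = 0.70 m
S = (Q·n / (1·A·R^(2/3)))² = (41.2×0.030 / (1×25.21×0.7884))² = 0.003869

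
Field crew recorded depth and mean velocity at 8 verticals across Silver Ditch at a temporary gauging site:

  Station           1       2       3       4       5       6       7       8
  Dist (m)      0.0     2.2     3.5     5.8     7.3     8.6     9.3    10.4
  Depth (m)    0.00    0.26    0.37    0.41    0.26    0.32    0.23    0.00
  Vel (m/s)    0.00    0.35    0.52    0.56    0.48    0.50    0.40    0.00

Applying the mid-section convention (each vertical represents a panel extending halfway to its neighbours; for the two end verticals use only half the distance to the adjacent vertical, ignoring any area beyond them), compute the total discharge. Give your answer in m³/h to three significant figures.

4890 m³/h

w_2 = (3.5 − 0.0)/2 = 1.75 m; q_2 = 0.35 × 0.26 × 1.75 = 0.1593 m³/s
w_3 = (5.8 − 2.2)/2 = 1.8 m; q_3 = 0.52 × 0.37 × 1.8 = 0.3463 m³/s
w_4 = (7.3 − 3.5)/2 = 1.9 m; q_4 = 0.56 × 0.41 × 1.9 = 0.4362 m³/s
w_5 = (8.6 − 5.8)/2 = 1.4 m; q_5 = 0.48 × 0.26 × 1.4 = 0.1747 m³/s
w_6 = (9.3 − 7.3)/2 = 1 m; q_6 = 0.50 × 0.32 × 1 = 0.1600 m³/s
w_7 = (10.4 − 8.6)/2 = 0.9 m; q_7 = 0.40 × 0.23 × 0.9 = 0.08280 m³/s
Stations 1, 8 contribute zero (depth or velocity is 0).
Q = Σ qᵢ = 1.359 m³/s
= 1.359 × 3600 = 4894 m³/h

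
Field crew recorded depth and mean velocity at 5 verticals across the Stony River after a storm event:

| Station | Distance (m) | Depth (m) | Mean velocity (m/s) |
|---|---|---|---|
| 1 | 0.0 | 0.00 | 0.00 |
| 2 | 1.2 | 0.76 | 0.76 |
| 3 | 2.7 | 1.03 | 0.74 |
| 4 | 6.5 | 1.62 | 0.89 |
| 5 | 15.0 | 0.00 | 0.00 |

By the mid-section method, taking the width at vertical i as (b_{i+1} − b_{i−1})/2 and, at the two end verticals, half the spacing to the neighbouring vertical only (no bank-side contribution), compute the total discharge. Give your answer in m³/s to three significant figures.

11.7 m³/s

w_2 = (2.7 − 0.0)/2 = 1.35 m; q_2 = 0.76 × 0.76 × 1.35 = 0.7798 m³/s
w_3 = (6.5 − 1.2)/2 = 2.65 m; q_3 = 0.74 × 1.03 × 2.65 = 2.020 m³/s
w_4 = (15.0 − 2.7)/2 = 6.15 m; q_4 = 0.89 × 1.62 × 6.15 = 8.867 m³/s
Stations 1, 5 contribute zero (depth or velocity is 0).
Q = Σ qᵢ = 11.67 m³/s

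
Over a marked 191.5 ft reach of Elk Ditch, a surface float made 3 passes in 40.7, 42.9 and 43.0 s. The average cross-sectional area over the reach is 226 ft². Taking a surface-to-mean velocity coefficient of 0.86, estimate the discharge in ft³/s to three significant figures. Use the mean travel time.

882 ft³/s

t̄ = (40.7 + 42.9 + 43.0) / 3 = 42.2 s
v_surface = L / t̄ = 191.5 / 42.2 = 4.538 ft/s
v_mean = 0.86 × 4.538 = 3.903 ft/s
Q = A × v_mean = 226 × 3.903 = 882.0 ft³/s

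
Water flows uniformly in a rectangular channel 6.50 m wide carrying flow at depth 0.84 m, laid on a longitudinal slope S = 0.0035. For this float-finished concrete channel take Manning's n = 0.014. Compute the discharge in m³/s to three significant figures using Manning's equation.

17.6 m³/s

A = b·y = 6.50 × 0.84 = 5.460 m²
P = b + 2y = 6.50 + 2×0.84 = 8.180 m
R = A/P = 5.460/8.180 = 0.6675 m
Q = (1/n)·A·R^(2/3)·S^(1/2) = (1/0.014) × 5.460 × 0.6675^(2/3) × 0.0035^(1/2) = 17.62 m³/s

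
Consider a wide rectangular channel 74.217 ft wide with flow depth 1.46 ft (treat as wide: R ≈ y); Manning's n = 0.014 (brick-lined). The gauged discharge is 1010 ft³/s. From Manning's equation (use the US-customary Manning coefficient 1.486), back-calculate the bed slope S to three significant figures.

A = b·y = 74.217 × 1.46 = 108.4 ft²
Wide channel: R ≈ y = 1.46 ft
S = (Q·n / (1.486·A·R^(2/3)))² = (1010×0.014 / (1.486×108.4×1.287))² = 0.004656

0.00466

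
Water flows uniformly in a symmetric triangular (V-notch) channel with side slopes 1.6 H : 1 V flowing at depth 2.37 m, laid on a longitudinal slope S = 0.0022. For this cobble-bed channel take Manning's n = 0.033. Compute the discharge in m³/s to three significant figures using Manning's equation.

12.8 m³/s

A = z·y² = 1.6×2.37² = 8.987 m²
P = 2y√(1+z²) = 2×2.37×√(1+1.6²) = 8.943 m
R = A/P = 8.987/8.943 = 1.005 m
Q = (1/n)·A·R^(2/3)·S^(1/2) = (1/0.033) × 8.987 × 1.005^(2/3) × 0.0022^(1/2) = 12.82 m³/s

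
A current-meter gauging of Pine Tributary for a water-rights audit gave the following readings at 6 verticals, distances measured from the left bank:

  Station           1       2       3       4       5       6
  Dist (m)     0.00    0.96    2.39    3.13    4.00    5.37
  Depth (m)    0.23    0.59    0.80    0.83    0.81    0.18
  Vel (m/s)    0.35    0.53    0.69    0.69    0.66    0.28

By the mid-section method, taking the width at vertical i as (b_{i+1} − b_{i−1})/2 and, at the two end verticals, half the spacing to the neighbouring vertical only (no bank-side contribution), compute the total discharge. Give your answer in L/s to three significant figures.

w_1 = (0.96 − 0.00)/2 = 0.48 m; q_1 = 0.35 × 0.23 × 0.48 = 0.03864 m³/s
w_2 = (2.39 − 0.00)/2 = 1.195 m; q_2 = 0.53 × 0.59 × 1.195 = 0.3737 m³/s
w_3 = (3.13 − 0.96)/2 = 1.085 m; q_3 = 0.69 × 0.80 × 1.085 = 0.5989 m³/s
w_4 = (4.00 − 2.39)/2 = 0.805 m; q_4 = 0.69 × 0.83 × 0.805 = 0.4610 m³/s
w_5 = (5.37 − 3.13)/2 = 1.12 m; q_5 = 0.66 × 0.81 × 1.12 = 0.5988 m³/s
w_6 = (5.37 − 4.00)/2 = 0.685 m; q_6 = 0.28 × 0.18 × 0.685 = 0.03452 m³/s
Q = Σ qᵢ = 2.106 m³/s
= 2.106 × 1000 = 2106 L/s

2110 L/s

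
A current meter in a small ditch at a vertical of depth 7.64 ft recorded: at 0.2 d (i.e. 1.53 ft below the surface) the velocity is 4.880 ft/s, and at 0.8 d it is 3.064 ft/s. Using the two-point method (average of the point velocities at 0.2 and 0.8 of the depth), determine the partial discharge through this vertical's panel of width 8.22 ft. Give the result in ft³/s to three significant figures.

v̄ = (4.880 + 3.064) / 2 = 3.972 ft/s
q = v̄ × d × w = 3.972 × 7.64 × 8.22 = 249.4 ft³/s

249 ft³/s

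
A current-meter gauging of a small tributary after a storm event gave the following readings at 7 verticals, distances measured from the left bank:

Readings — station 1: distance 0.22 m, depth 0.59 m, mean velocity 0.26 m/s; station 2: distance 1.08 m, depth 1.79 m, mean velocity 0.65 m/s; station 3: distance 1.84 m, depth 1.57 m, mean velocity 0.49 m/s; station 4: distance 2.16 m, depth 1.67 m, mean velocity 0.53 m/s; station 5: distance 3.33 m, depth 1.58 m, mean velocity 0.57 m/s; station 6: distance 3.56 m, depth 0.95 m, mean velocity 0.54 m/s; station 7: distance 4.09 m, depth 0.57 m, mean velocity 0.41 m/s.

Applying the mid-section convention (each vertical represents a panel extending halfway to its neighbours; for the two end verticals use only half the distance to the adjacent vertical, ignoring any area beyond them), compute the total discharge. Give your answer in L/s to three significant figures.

2970 L/s

w_1 = (1.08 − 0.22)/2 = 0.43 m; q_1 = 0.26 × 0.59 × 0.43 = 0.06596 m³/s
w_2 = (1.84 − 0.22)/2 = 0.81 m; q_2 = 0.65 × 1.79 × 0.81 = 0.9424 m³/s
w_3 = (2.16 − 1.08)/2 = 0.54 m; q_3 = 0.49 × 1.57 × 0.54 = 0.4154 m³/s
w_4 = (3.33 − 1.84)/2 = 0.745 m; q_4 = 0.53 × 1.67 × 0.745 = 0.6594 m³/s
w_5 = (3.56 − 2.16)/2 = 0.7 m; q_5 = 0.57 × 1.58 × 0.7 = 0.6304 m³/s
w_6 = (4.09 − 3.33)/2 = 0.38 m; q_6 = 0.54 × 0.95 × 0.38 = 0.1949 m³/s
w_7 = (4.09 − 3.56)/2 = 0.265 m; q_7 = 0.41 × 0.57 × 0.265 = 0.06193 m³/s
Q = Σ qᵢ = 2.971 m³/s
= 2.971 × 1000 = 2971 L/s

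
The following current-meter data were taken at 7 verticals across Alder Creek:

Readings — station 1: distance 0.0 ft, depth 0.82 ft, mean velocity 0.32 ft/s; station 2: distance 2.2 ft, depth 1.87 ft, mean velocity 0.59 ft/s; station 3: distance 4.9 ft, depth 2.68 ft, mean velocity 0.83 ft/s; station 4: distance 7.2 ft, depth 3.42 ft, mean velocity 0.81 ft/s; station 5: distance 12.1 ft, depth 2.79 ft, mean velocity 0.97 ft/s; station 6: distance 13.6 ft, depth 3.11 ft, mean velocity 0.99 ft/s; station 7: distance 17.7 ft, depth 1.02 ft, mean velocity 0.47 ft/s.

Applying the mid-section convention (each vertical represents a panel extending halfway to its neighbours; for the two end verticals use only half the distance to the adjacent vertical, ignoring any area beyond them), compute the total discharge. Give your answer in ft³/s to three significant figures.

36.8 ft³/s

w_1 = (2.2 − 0.0)/2 = 1.1 ft; q_1 = 0.32 × 0.82 × 1.1 = 0.2886 ft³/s
w_2 = (4.9 − 0.0)/2 = 2.45 ft; q_2 = 0.59 × 1.87 × 2.45 = 2.703 ft³/s
w_3 = (7.2 − 2.2)/2 = 2.5 ft; q_3 = 0.83 × 2.68 × 2.5 = 5.561 ft³/s
w_4 = (12.1 − 4.9)/2 = 3.6 ft; q_4 = 0.81 × 3.42 × 3.6 = 9.973 ft³/s
w_5 = (13.6 − 7.2)/2 = 3.2 ft; q_5 = 0.97 × 2.79 × 3.2 = 8.660 ft³/s
w_6 = (17.7 − 12.1)/2 = 2.8 ft; q_6 = 0.99 × 3.11 × 2.8 = 8.621 ft³/s
w_7 = (17.7 − 13.6)/2 = 2.05 ft; q_7 = 0.47 × 1.02 × 2.05 = 0.9828 ft³/s
Q = Σ qᵢ = 36.79 ft³/s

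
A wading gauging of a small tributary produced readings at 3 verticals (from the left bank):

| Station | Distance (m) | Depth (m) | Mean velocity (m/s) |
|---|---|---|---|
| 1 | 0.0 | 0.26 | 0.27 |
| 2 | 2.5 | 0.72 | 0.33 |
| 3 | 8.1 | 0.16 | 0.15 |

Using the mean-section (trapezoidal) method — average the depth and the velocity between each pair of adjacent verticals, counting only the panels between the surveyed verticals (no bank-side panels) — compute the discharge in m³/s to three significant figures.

Panel 1-2: Δb = 2.5 m, d̄ = (0.26+0.72)/2 = 0.49, v̄ = (0.27+0.33)/2 = 0.3 → q = 2.5×0.49×0.3 = 0.3675 m³/s
Panel 2-3: Δb = 5.6 m, d̄ = (0.72+0.16)/2 = 0.44, v̄ = (0.33+0.15)/2 = 0.24 → q = 5.6×0.44×0.24 = 0.5914 m³/s
Q = Σ q = 0.9589 m³/s

0.959 m³/s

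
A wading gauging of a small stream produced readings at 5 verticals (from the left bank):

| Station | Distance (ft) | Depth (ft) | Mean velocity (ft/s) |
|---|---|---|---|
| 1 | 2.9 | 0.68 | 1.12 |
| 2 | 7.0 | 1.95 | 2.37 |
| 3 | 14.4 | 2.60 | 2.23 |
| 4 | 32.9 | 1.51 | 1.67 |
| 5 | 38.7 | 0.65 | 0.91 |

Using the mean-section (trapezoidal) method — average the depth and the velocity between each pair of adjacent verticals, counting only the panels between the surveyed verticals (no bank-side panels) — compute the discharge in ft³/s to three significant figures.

130 ft³/s

Panel 1-2: Δb = 4.1 ft, d̄ = (0.68+1.95)/2 = 1.315, v̄ = (1.12+2.37)/2 = 1.745 → q = 4.1×1.315×1.745 = 9.408 ft³/s
Panel 2-3: Δb = 7.4 ft, d̄ = (1.95+2.60)/2 = 2.275, v̄ = (2.37+2.23)/2 = 2.3 → q = 7.4×2.275×2.3 = 38.72 ft³/s
Panel 3-4: Δb = 18.5 ft, d̄ = (2.60+1.51)/2 = 2.055, v̄ = (2.23+1.67)/2 = 1.95 → q = 18.5×2.055×1.95 = 74.13 ft³/s
Panel 4-5: Δb = 5.8 ft, d̄ = (1.51+0.65)/2 = 1.08, v̄ = (1.67+0.91)/2 = 1.29 → q = 5.8×1.08×1.29 = 8.081 ft³/s
Q = Σ q = 130.3 ft³/s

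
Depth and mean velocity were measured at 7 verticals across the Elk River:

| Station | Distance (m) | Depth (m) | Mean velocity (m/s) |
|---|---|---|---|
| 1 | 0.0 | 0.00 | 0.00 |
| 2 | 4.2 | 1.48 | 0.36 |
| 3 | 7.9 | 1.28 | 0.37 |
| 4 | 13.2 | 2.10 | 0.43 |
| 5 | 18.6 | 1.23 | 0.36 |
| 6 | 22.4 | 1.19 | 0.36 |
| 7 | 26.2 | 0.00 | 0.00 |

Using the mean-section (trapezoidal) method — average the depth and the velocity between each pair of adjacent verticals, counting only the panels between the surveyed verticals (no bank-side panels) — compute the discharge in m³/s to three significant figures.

11.6 m³/s

Panel 1-2: Δb = 4.2 m, d̄ = (0.00+1.48)/2 = 0.74, v̄ = (0.00+0.36)/2 = 0.18 → q = 4.2×0.74×0.18 = 0.5594 m³/s
Panel 2-3: Δb = 3.7 m, d̄ = (1.48+1.28)/2 = 1.38, v̄ = (0.36+0.37)/2 = 0.365 → q = 3.7×1.38×0.365 = 1.864 m³/s
Panel 3-4: Δb = 5.3 m, d̄ = (1.28+2.10)/2 = 1.69, v̄ = (0.37+0.43)/2 = 0.4 → q = 5.3×1.69×0.4 = 3.583 m³/s
Panel 4-5: Δb = 5.4 m, d̄ = (2.10+1.23)/2 = 1.665, v̄ = (0.43+0.36)/2 = 0.395 → q = 5.4×1.665×0.395 = 3.551 m³/s
Panel 5-6: Δb = 3.8 m, d̄ = (1.23+1.19)/2 = 1.21, v̄ = (0.36+0.36)/2 = 0.36 → q = 3.8×1.21×0.36 = 1.655 m³/s
Panel 6-7: Δb = 3.8 m, d̄ = (1.19+0.00)/2 = 0.595, v̄ = (0.36+0.00)/2 = 0.18 → q = 3.8×0.595×0.18 = 0.4070 m³/s
Q = Σ q = 11.62 m³/s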